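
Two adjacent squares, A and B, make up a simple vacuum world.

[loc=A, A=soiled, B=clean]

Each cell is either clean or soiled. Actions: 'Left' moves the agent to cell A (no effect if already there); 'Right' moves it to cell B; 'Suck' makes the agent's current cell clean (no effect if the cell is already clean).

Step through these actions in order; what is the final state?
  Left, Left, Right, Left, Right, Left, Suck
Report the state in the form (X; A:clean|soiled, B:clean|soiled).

(A; A:clean, B:clean)

1. Left → (A; A:soiled, B:clean)
2. Left → (A; A:soiled, B:clean)
3. Right → (B; A:soiled, B:clean)
4. Left → (A; A:soiled, B:clean)
5. Right → (B; A:soiled, B:clean)
6. Left → (A; A:soiled, B:clean)
7. Suck → (A; A:clean, B:clean)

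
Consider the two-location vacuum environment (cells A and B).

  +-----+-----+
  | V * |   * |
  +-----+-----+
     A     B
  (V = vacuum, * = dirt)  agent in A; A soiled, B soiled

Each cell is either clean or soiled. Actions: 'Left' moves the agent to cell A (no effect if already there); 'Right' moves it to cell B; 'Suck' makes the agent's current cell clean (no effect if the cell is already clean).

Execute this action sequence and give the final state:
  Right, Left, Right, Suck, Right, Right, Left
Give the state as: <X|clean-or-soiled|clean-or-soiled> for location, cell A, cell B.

step 1/7 (Right): <B|soiled|soiled>
step 2/7 (Left): <A|soiled|soiled>
step 3/7 (Right): <B|soiled|soiled>
step 4/7 (Suck): <B|soiled|clean>
step 5/7 (Right): <B|soiled|clean>
step 6/7 (Right): <B|soiled|clean>
step 7/7 (Left): <A|soiled|clean>

<A|soiled|clean>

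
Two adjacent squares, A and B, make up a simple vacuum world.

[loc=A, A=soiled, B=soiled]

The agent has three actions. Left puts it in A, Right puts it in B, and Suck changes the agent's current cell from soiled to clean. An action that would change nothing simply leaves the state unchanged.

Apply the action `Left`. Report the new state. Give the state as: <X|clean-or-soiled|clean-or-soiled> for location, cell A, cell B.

start: <A|soiled|soiled>
step 1/1 (Left): <A|soiled|soiled>

<A|soiled|soiled>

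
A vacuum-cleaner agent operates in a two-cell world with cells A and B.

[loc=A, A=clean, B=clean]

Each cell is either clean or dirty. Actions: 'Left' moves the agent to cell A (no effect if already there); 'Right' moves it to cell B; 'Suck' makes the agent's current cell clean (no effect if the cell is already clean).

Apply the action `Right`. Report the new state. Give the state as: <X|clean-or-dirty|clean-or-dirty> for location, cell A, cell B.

<B|clean|clean>

start: <A|clean|clean>
Right (#1): <B|clean|clean>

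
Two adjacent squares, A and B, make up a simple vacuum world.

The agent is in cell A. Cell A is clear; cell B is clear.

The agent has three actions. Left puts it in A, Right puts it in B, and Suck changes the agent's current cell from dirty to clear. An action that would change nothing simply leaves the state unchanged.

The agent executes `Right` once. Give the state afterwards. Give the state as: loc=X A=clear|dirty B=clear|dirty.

start: loc=A A=clear B=clear
[1] after Right: loc=B A=clear B=clear

loc=B A=clear B=clear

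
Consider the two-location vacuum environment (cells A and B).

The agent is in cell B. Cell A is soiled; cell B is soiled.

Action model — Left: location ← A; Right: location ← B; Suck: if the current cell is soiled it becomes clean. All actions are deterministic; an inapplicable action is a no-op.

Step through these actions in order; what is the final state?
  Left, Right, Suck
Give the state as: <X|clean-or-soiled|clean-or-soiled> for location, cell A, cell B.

1. Left → <A|soiled|soiled>
2. Right → <B|soiled|soiled>
3. Suck → <B|soiled|clean>

<B|soiled|clean>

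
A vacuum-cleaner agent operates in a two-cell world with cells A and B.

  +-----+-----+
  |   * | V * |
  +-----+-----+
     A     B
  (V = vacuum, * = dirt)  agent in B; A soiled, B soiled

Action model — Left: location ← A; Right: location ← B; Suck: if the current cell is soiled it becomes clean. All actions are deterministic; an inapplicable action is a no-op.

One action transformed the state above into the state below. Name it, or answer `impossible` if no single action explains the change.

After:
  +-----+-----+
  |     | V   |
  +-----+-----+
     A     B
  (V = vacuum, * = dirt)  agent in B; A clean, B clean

impossible

try  Left: loc=A A=soiled B=soiled
try Right: loc=B A=soiled B=soiled
try  Suck: loc=B A=soiled B=clean
no single action produces the after-state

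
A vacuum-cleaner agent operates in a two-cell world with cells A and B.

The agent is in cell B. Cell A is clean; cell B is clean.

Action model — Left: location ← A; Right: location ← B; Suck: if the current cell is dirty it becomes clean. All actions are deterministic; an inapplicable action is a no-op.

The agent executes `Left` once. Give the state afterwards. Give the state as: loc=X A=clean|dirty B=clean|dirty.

start: loc=B A=clean B=clean
1) do Left; now loc=A A=clean B=clean

loc=A A=clean B=clean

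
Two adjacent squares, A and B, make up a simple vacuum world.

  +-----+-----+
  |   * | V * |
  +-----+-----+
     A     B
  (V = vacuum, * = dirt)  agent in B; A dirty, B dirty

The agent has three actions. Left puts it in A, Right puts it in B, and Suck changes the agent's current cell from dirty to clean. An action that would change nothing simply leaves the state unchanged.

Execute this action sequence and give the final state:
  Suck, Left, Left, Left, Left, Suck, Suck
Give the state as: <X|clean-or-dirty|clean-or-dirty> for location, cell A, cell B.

step 1/7 (Suck): <B|dirty|clean>
step 2/7 (Left): <A|dirty|clean>
step 3/7 (Left): <A|dirty|clean>
step 4/7 (Left): <A|dirty|clean>
step 5/7 (Left): <A|dirty|clean>
step 6/7 (Suck): <A|clean|clean>
step 7/7 (Suck): <A|clean|clean>

<A|clean|clean>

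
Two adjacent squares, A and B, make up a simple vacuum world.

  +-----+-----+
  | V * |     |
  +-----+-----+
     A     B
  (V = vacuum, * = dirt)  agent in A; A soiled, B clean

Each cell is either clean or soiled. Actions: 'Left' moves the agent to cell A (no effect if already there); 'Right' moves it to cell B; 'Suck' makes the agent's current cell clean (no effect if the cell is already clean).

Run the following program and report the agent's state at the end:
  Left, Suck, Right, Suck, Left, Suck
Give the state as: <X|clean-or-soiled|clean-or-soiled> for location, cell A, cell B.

<A|clean|clean>

1) do Left; now <A|soiled|clean>
2) do Suck; now <A|clean|clean>
3) do Right; now <B|clean|clean>
4) do Suck; now <B|clean|clean>
5) do Left; now <A|clean|clean>
6) do Suck; now <A|clean|clean>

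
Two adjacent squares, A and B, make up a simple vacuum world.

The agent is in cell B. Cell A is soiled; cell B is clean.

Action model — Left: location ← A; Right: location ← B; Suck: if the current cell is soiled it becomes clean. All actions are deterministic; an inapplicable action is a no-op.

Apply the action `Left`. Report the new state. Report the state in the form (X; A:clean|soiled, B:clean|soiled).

start: (B; A:soiled, B:clean)
[1] after Left: (A; A:soiled, B:clean)

(A; A:soiled, B:clean)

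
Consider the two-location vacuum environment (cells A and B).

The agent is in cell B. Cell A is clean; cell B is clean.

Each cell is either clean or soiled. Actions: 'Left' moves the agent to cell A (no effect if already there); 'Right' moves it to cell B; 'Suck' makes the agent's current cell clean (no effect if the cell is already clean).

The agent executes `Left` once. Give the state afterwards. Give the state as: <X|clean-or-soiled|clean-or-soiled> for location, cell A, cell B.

start: <B|clean|clean>
[1] after Left: <A|clean|clean>

<A|clean|clean>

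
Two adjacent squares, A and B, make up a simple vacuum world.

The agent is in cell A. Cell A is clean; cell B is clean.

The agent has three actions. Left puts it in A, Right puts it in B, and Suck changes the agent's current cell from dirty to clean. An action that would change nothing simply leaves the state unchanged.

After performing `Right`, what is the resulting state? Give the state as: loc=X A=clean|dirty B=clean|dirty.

loc=B A=clean B=clean

start: loc=A A=clean B=clean
[1] after Right: loc=B A=clean B=clean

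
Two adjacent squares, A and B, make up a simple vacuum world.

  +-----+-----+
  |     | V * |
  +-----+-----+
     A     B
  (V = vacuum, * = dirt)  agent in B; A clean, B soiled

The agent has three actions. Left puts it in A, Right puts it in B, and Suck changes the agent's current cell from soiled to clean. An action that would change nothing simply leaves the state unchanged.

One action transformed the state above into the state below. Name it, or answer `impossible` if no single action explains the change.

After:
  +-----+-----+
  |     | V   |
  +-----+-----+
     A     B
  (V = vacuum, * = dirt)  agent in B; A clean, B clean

Suck

try  Left: <A|clean|soiled>
try Right: <B|clean|soiled>
try  Suck: <B|clean|clean>  ← match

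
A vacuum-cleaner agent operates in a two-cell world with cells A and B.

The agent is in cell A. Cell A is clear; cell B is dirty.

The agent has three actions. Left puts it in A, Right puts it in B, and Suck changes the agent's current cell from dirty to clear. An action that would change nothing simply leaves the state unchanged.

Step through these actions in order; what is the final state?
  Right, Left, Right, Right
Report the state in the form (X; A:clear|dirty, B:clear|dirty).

(B; A:clear, B:dirty)

1) do Right; now (B; A:clear, B:dirty)
2) do Left; now (A; A:clear, B:dirty)
3) do Right; now (B; A:clear, B:dirty)
4) do Right; now (B; A:clear, B:dirty)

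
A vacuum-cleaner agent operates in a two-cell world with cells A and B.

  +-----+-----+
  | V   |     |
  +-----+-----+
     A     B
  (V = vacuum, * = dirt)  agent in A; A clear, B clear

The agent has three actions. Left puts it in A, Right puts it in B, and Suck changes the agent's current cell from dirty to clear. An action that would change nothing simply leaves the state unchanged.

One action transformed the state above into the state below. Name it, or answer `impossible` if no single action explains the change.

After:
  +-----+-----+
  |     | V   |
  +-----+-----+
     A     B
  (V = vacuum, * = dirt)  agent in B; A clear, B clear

Right

try  Left: in A — A clear, B clear
try Right: in B — A clear, B clear  ← match
try  Suck: in A — A clear, B clear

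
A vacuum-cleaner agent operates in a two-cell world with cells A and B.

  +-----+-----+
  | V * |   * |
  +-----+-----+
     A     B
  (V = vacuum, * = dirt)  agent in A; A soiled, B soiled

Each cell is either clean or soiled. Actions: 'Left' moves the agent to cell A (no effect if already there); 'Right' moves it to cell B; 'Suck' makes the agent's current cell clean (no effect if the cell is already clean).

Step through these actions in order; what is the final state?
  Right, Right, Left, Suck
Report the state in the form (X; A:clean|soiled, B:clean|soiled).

[1] after Right: (B; A:soiled, B:soiled)
[2] after Right: (B; A:soiled, B:soiled)
[3] after Left: (A; A:soiled, B:soiled)
[4] after Suck: (A; A:clean, B:soiled)

(A; A:clean, B:soiled)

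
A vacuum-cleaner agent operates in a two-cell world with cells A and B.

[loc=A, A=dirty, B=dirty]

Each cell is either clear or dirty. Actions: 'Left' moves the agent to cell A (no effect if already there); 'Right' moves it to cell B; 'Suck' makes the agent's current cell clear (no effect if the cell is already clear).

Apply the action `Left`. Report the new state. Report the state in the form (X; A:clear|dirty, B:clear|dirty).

(A; A:dirty, B:dirty)

start: (A; A:dirty, B:dirty)
[1] after Left: (A; A:dirty, B:dirty)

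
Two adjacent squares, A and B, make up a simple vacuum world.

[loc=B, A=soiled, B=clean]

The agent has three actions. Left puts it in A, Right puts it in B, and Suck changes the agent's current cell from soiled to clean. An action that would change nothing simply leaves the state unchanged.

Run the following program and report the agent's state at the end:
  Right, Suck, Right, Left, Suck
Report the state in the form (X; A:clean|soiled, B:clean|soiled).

(A; A:clean, B:clean)

t=1 Right ⇒ (B; A:soiled, B:clean)
t=2 Suck ⇒ (B; A:soiled, B:clean)
t=3 Right ⇒ (B; A:soiled, B:clean)
t=4 Left ⇒ (A; A:soiled, B:clean)
t=5 Suck ⇒ (A; A:clean, B:clean)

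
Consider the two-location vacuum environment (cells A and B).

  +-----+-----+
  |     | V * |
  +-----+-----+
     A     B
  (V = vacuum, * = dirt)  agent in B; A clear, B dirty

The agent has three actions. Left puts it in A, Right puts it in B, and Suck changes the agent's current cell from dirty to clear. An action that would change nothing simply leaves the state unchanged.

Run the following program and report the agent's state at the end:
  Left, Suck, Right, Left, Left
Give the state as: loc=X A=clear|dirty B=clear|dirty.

Left (#1): loc=A A=clear B=dirty
Suck (#2): loc=A A=clear B=dirty
Right (#3): loc=B A=clear B=dirty
Left (#4): loc=A A=clear B=dirty
Left (#5): loc=A A=clear B=dirty

loc=A A=clear B=dirty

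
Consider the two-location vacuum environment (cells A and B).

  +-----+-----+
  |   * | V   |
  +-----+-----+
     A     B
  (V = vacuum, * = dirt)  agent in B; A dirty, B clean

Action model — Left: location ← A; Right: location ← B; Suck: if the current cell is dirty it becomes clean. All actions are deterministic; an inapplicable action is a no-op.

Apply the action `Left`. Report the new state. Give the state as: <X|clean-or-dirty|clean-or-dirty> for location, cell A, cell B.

<A|dirty|clean>

start: <B|dirty|clean>
[1] after Left: <A|dirty|clean>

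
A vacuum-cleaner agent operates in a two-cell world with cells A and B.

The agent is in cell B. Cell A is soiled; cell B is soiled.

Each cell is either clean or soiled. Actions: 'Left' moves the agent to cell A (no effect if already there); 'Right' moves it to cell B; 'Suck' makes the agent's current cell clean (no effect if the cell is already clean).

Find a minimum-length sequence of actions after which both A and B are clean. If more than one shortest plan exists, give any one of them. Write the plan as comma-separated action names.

t=1 Suck ⇒ <B|soiled|clean>
t=2 Left ⇒ <A|soiled|clean>
t=3 Suck ⇒ <A|clean|clean>
min 3: Suck B + move + Suck A

Suck, Left, Suck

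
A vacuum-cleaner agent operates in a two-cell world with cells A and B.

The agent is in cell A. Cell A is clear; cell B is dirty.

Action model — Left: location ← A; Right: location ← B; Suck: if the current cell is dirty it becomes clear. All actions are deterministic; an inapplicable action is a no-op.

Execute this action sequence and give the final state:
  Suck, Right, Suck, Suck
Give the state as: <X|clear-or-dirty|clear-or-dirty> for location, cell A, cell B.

1. Suck → <A|clear|dirty>
2. Right → <B|clear|dirty>
3. Suck → <B|clear|clear>
4. Suck → <B|clear|clear>

<B|clear|clear>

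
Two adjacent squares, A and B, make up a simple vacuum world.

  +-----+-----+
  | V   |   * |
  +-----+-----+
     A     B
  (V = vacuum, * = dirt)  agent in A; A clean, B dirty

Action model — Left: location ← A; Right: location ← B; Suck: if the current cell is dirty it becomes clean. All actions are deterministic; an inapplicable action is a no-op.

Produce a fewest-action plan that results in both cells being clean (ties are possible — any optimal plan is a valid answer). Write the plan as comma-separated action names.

1) do Right; now (B; A:clean, B:dirty)
2) do Suck; now (B; A:clean, B:clean)
min 2: go B then Suck

Right, Suck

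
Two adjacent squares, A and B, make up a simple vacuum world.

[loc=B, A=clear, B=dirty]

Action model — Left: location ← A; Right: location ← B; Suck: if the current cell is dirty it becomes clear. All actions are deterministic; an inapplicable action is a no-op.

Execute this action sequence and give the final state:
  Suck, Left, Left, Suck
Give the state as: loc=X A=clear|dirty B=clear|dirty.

Suck (#1): loc=B A=clear B=clear
Left (#2): loc=A A=clear B=clear
Left (#3): loc=A A=clear B=clear
Suck (#4): loc=A A=clear B=clear

loc=A A=clear B=clear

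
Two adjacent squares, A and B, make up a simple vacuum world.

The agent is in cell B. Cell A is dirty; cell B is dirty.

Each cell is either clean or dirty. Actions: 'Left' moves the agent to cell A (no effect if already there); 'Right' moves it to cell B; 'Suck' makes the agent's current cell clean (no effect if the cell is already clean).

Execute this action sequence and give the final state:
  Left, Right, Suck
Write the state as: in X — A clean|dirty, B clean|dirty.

1) do Left; now in A — A dirty, B dirty
2) do Right; now in B — A dirty, B dirty
3) do Suck; now in B — A dirty, B clean

in B — A dirty, B clean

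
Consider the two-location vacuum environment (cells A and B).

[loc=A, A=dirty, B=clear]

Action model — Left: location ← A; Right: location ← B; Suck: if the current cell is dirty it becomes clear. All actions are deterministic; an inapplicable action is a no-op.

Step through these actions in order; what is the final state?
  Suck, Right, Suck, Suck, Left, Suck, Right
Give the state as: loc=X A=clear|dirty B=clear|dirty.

step 1/7 (Suck): loc=A A=clear B=clear
step 2/7 (Right): loc=B A=clear B=clear
step 3/7 (Suck): loc=B A=clear B=clear
step 4/7 (Suck): loc=B A=clear B=clear
step 5/7 (Left): loc=A A=clear B=clear
step 6/7 (Suck): loc=A A=clear B=clear
step 7/7 (Right): loc=B A=clear B=clear

loc=B A=clear B=clear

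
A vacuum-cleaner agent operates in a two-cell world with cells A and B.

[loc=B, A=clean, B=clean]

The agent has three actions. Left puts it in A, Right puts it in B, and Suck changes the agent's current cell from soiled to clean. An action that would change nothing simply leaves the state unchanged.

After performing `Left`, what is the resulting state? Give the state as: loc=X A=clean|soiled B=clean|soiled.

start: loc=B A=clean B=clean
1) do Left; now loc=A A=clean B=clean

loc=A A=clean B=clean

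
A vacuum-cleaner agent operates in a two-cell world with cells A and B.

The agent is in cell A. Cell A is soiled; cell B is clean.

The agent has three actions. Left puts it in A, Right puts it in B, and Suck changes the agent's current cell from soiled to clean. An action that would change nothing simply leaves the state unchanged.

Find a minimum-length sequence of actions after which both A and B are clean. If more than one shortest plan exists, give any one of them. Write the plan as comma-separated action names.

Suck

1. Suck → <A|clean|clean>
min 1: A is soiled, one Suck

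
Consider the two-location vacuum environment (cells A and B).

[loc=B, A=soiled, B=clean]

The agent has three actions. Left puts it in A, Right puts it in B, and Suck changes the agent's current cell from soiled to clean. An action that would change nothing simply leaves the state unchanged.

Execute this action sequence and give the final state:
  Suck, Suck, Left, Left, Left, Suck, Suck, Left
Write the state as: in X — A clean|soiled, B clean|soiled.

1. Suck → in B — A soiled, B clean
2. Suck → in B — A soiled, B clean
3. Left → in A — A soiled, B clean
4. Left → in A — A soiled, B clean
5. Left → in A — A soiled, B clean
6. Suck → in A — A clean, B clean
7. Suck → in A — A clean, B clean
8. Left → in A — A clean, B clean

in A — A clean, B clean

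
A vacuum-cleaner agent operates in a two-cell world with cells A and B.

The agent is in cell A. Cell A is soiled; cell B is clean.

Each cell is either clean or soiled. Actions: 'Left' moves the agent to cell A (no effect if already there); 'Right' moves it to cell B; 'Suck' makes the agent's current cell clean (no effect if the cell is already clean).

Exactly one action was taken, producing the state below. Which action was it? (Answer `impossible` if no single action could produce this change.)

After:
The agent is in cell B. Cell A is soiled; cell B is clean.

try  Left: in A — A soiled, B clean
try Right: in B — A soiled, B clean  ← match
try  Suck: in A — A clean, B clean

Right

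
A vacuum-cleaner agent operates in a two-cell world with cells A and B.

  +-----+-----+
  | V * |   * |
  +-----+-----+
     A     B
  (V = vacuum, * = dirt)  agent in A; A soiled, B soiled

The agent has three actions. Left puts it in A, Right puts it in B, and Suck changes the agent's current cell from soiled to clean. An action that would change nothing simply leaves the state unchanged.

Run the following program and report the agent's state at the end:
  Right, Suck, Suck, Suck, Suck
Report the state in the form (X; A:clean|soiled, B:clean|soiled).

Right (#1): (B; A:soiled, B:soiled)
Suck (#2): (B; A:soiled, B:clean)
Suck (#3): (B; A:soiled, B:clean)
Suck (#4): (B; A:soiled, B:clean)
Suck (#5): (B; A:soiled, B:clean)

(B; A:soiled, B:clean)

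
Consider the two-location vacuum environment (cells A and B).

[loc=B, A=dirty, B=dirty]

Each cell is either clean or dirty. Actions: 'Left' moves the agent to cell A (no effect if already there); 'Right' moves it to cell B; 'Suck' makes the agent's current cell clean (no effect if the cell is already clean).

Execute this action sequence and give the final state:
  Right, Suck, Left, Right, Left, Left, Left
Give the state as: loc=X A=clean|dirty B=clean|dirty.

loc=A A=dirty B=clean

step 1/7 (Right): loc=B A=dirty B=dirty
step 2/7 (Suck): loc=B A=dirty B=clean
step 3/7 (Left): loc=A A=dirty B=clean
step 4/7 (Right): loc=B A=dirty B=clean
step 5/7 (Left): loc=A A=dirty B=clean
step 6/7 (Left): loc=A A=dirty B=clean
step 7/7 (Left): loc=A A=dirty B=clean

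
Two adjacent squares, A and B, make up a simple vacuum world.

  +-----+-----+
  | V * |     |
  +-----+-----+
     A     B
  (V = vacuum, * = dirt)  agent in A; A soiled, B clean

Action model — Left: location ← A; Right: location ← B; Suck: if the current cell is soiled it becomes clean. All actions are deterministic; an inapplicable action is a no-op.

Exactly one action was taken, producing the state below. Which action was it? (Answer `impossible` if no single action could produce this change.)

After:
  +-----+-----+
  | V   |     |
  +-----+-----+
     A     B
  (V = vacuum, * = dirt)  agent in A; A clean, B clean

Suck

try  Left: <A|soiled|clean>
try Right: <B|soiled|clean>
try  Suck: <A|clean|clean>  ← match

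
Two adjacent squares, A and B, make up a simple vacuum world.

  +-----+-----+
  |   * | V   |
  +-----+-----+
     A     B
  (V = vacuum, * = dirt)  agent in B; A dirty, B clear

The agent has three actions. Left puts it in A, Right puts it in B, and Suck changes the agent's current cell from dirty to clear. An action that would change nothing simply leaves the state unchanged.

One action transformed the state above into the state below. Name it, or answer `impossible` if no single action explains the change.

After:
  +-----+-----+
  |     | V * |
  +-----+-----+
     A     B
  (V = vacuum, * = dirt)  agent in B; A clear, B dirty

impossible

try  Left: loc=A A=dirty B=clear
try Right: loc=B A=dirty B=clear
try  Suck: loc=B A=dirty B=clear
no single action produces the after-state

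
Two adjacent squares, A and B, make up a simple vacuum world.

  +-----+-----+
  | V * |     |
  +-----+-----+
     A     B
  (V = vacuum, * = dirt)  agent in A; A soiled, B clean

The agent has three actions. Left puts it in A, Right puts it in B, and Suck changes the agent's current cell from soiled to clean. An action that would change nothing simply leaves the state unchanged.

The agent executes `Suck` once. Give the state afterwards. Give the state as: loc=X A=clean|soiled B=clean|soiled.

start: loc=A A=soiled B=clean
t=1 Suck ⇒ loc=A A=clean B=clean

loc=A A=clean B=clean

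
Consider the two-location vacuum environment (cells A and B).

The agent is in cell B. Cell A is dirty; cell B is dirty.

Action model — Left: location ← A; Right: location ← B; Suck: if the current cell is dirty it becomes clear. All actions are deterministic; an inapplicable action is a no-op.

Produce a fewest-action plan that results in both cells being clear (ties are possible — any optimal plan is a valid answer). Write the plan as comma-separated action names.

Suck (#1): in B — A dirty, B clear
Left (#2): in A — A dirty, B clear
Suck (#3): in A — A clear, B clear
min 3: Suck B + move + Suck A

Suck, Left, Suck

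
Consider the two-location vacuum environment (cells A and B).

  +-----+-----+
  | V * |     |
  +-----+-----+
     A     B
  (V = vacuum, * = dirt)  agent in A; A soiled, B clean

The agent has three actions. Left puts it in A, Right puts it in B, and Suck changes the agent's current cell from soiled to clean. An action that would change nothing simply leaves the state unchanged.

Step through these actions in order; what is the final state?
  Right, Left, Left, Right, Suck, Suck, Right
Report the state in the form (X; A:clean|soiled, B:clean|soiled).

(B; A:soiled, B:clean)

1. Right → (B; A:soiled, B:clean)
2. Left → (A; A:soiled, B:clean)
3. Left → (A; A:soiled, B:clean)
4. Right → (B; A:soiled, B:clean)
5. Suck → (B; A:soiled, B:clean)
6. Suck → (B; A:soiled, B:clean)
7. Right → (B; A:soiled, B:clean)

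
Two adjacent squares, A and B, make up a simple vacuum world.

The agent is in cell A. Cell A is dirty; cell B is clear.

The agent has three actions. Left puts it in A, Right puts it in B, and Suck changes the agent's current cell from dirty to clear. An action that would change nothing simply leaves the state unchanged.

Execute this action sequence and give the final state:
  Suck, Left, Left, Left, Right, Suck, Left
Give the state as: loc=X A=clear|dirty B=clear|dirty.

loc=A A=clear B=clear

1. Suck → loc=A A=clear B=clear
2. Left → loc=A A=clear B=clear
3. Left → loc=A A=clear B=clear
4. Left → loc=A A=clear B=clear
5. Right → loc=B A=clear B=clear
6. Suck → loc=B A=clear B=clear
7. Left → loc=A A=clear B=clear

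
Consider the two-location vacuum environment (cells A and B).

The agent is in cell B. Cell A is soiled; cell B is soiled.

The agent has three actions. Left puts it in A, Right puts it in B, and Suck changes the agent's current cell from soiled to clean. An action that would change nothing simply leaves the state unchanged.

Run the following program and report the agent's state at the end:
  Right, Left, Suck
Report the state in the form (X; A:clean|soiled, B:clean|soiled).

(A; A:clean, B:soiled)

step 1/3 (Right): (B; A:soiled, B:soiled)
step 2/3 (Left): (A; A:soiled, B:soiled)
step 3/3 (Suck): (A; A:clean, B:soiled)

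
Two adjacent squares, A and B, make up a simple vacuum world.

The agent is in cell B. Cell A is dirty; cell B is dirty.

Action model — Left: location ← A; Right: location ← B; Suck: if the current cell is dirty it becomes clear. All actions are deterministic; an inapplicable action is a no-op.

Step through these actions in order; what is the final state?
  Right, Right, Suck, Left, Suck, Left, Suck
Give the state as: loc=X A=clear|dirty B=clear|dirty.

loc=A A=clear B=clear

Right (#1): loc=B A=dirty B=dirty
Right (#2): loc=B A=dirty B=dirty
Suck (#3): loc=B A=dirty B=clear
Left (#4): loc=A A=dirty B=clear
Suck (#5): loc=A A=clear B=clear
Left (#6): loc=A A=clear B=clear
Suck (#7): loc=A A=clear B=clear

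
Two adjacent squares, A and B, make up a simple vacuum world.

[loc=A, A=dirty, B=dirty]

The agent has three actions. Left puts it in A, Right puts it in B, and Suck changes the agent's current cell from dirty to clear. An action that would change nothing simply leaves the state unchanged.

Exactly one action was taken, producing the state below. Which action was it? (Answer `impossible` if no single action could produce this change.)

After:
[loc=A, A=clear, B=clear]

try  Left: loc=A A=dirty B=dirty
try Right: loc=B A=dirty B=dirty
try  Suck: loc=A A=clear B=dirty
no single action produces the after-state

impossible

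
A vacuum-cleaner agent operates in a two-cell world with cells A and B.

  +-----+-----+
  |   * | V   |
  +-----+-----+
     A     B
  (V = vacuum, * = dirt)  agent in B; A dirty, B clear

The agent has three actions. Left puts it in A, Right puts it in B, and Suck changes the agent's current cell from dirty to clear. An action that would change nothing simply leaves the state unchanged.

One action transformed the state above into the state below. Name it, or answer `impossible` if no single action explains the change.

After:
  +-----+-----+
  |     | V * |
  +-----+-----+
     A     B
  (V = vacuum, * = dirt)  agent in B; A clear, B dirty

try  Left: in A — A dirty, B clear
try Right: in B — A dirty, B clear
try  Suck: in B — A dirty, B clear
no single action produces the after-state

impossible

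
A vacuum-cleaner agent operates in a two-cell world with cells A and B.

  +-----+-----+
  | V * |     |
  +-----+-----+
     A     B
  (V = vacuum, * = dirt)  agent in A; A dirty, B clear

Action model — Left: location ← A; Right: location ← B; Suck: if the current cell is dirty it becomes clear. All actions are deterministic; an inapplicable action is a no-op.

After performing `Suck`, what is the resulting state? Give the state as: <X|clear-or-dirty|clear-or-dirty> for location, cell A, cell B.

<A|clear|clear>

start: <A|dirty|clear>
[1] after Suck: <A|clear|clear>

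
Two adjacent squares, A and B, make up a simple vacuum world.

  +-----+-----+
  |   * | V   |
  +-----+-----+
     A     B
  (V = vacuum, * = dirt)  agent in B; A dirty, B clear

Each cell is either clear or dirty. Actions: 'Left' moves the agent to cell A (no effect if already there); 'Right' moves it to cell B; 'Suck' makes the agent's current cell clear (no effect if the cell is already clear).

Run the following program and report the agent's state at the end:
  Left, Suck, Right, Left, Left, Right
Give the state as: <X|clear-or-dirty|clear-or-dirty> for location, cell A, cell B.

step 1/6 (Left): <A|dirty|clear>
step 2/6 (Suck): <A|clear|clear>
step 3/6 (Right): <B|clear|clear>
step 4/6 (Left): <A|clear|clear>
step 5/6 (Left): <A|clear|clear>
step 6/6 (Right): <B|clear|clear>

<B|clear|clear>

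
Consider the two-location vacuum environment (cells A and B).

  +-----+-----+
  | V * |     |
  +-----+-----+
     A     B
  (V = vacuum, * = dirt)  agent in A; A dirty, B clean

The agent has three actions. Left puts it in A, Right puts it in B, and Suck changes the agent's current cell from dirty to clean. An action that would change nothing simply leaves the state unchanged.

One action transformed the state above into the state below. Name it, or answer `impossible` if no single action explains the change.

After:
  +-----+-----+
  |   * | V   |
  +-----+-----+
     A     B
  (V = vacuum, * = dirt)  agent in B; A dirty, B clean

Right

try  Left: (A; A:dirty, B:clean)
try Right: (B; A:dirty, B:clean)  ← match
try  Suck: (A; A:clean, B:clean)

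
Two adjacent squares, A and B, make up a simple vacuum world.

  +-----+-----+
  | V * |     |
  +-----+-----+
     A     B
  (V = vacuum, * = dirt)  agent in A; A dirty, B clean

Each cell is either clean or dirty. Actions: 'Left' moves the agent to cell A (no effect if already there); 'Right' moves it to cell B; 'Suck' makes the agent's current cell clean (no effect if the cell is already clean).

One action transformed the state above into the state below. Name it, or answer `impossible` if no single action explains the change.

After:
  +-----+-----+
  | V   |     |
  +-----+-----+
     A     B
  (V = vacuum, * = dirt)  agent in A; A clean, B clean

Suck

try  Left: in A — A dirty, B clean
try Right: in B — A dirty, B clean
try  Suck: in A — A clean, B clean  ← match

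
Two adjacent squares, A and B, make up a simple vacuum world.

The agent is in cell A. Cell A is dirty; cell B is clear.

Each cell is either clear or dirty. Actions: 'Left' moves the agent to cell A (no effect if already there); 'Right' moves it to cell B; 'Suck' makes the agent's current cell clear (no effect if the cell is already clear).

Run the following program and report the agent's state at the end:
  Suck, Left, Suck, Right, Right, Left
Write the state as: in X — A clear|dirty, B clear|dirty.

[1] after Suck: in A — A clear, B clear
[2] after Left: in A — A clear, B clear
[3] after Suck: in A — A clear, B clear
[4] after Right: in B — A clear, B clear
[5] after Right: in B — A clear, B clear
[6] after Left: in A — A clear, B clear

in A — A clear, B clear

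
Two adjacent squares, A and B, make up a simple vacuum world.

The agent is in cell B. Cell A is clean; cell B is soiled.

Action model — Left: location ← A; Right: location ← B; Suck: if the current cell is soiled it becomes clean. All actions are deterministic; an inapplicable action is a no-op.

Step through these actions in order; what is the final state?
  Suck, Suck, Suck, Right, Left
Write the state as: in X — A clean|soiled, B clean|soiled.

Suck (#1): in B — A clean, B clean
Suck (#2): in B — A clean, B clean
Suck (#3): in B — A clean, B clean
Right (#4): in B — A clean, B clean
Left (#5): in A — A clean, B clean

in A — A clean, B clean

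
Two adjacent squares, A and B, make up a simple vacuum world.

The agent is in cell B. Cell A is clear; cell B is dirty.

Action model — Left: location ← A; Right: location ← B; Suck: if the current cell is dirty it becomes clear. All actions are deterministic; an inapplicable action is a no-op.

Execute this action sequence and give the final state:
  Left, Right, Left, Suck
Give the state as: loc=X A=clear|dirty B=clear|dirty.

1) do Left; now loc=A A=clear B=dirty
2) do Right; now loc=B A=clear B=dirty
3) do Left; now loc=A A=clear B=dirty
4) do Suck; now loc=A A=clear B=dirty

loc=A A=clear B=dirty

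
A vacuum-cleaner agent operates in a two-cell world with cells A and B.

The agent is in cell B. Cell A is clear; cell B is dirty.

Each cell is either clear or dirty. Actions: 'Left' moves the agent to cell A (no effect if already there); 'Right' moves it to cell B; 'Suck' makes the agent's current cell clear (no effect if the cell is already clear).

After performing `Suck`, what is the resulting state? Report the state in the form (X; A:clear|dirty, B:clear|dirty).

start: (B; A:clear, B:dirty)
1. Suck → (B; A:clear, B:clear)

(B; A:clear, B:clear)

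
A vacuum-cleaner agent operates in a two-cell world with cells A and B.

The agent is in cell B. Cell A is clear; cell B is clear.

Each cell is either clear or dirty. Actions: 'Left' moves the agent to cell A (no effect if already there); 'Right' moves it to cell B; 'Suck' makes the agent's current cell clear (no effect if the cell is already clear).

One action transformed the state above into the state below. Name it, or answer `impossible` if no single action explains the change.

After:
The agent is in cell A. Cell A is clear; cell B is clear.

try  Left: (A; A:clear, B:clear)  ← match
try Right: (B; A:clear, B:clear)
try  Suck: (B; A:clear, B:clear)

Left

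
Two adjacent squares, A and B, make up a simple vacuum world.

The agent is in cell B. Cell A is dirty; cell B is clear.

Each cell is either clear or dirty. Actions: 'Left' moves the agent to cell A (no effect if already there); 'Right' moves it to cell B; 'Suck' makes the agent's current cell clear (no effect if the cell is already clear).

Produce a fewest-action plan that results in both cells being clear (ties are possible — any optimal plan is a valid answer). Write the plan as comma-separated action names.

Left, Suck

1) do Left; now <A|dirty|clear>
2) do Suck; now <A|clear|clear>
min 2: go A then Suck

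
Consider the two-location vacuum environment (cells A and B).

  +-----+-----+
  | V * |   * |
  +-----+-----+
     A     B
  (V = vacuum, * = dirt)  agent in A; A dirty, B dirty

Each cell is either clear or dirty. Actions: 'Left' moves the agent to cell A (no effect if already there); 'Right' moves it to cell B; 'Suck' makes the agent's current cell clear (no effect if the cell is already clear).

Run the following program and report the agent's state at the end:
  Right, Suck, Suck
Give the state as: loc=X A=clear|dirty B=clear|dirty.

loc=B A=dirty B=clear

t=1 Right ⇒ loc=B A=dirty B=dirty
t=2 Suck ⇒ loc=B A=dirty B=clear
t=3 Suck ⇒ loc=B A=dirty B=clear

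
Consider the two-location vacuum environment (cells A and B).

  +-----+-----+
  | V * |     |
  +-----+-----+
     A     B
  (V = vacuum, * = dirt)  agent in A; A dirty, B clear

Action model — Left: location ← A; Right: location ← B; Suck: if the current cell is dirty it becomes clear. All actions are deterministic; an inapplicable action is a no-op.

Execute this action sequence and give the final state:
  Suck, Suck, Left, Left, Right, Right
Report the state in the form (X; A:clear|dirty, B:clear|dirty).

1. Suck → (A; A:clear, B:clear)
2. Suck → (A; A:clear, B:clear)
3. Left → (A; A:clear, B:clear)
4. Left → (A; A:clear, B:clear)
5. Right → (B; A:clear, B:clear)
6. Right → (B; A:clear, B:clear)

(B; A:clear, B:clear)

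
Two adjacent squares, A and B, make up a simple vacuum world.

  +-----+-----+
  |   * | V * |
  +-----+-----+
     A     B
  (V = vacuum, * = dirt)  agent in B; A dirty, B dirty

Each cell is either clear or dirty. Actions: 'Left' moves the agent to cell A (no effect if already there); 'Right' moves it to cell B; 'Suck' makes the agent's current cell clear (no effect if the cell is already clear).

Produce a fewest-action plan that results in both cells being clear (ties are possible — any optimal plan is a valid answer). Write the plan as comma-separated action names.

Suck, Left, Suck

1) do Suck; now (B; A:dirty, B:clear)
2) do Left; now (A; A:dirty, B:clear)
3) do Suck; now (A; A:clear, B:clear)
min 3: Suck B + move + Suck A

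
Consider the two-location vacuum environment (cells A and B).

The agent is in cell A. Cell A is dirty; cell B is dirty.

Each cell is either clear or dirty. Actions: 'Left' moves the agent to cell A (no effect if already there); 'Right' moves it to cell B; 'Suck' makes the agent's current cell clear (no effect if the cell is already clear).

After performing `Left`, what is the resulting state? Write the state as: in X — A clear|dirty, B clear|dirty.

start: in A — A dirty, B dirty
1) do Left; now in A — A dirty, B dirty

in A — A dirty, B dirty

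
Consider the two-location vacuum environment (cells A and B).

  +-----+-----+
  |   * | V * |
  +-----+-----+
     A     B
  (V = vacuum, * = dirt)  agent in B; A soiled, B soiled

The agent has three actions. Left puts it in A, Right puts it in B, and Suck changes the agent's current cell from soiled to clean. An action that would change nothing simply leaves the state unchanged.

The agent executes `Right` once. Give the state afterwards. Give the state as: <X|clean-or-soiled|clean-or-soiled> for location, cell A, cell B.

<B|soiled|soiled>

start: <B|soiled|soiled>
1) do Right; now <B|soiled|soiled>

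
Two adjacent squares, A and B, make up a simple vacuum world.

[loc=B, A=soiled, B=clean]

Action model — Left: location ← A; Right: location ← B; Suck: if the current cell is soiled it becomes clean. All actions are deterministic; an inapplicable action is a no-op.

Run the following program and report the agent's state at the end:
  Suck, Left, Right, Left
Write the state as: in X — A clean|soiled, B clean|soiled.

in A — A soiled, B clean

Suck (#1): in B — A soiled, B clean
Left (#2): in A — A soiled, B clean
Right (#3): in B — A soiled, B clean
Left (#4): in A — A soiled, B clean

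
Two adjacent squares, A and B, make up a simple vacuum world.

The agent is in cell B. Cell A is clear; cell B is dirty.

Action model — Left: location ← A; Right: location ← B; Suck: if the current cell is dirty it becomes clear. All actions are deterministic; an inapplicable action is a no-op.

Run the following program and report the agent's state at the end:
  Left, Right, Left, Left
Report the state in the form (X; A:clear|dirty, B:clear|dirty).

(A; A:clear, B:dirty)

step 1/4 (Left): (A; A:clear, B:dirty)
step 2/4 (Right): (B; A:clear, B:dirty)
step 3/4 (Left): (A; A:clear, B:dirty)
step 4/4 (Left): (A; A:clear, B:dirty)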